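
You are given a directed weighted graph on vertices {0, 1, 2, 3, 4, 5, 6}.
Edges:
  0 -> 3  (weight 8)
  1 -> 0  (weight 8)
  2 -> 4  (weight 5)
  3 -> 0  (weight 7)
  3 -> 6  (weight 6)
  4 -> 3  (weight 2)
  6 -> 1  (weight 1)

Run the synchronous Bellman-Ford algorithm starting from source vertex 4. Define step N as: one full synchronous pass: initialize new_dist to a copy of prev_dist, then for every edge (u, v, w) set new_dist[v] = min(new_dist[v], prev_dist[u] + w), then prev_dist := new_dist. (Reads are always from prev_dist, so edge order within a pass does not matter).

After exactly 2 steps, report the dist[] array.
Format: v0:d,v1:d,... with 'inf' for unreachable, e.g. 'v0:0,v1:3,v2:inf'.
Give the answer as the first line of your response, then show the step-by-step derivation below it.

v0:9,v1:inf,v2:inf,v3:2,v4:0,v5:inf,v6:8

step 1: dist = v0:inf,v1:inf,v2:inf,v3:2,v4:0,v5:inf,v6:inf
step 2: dist = v0:9,v1:inf,v2:inf,v3:2,v4:0,v5:inf,v6:8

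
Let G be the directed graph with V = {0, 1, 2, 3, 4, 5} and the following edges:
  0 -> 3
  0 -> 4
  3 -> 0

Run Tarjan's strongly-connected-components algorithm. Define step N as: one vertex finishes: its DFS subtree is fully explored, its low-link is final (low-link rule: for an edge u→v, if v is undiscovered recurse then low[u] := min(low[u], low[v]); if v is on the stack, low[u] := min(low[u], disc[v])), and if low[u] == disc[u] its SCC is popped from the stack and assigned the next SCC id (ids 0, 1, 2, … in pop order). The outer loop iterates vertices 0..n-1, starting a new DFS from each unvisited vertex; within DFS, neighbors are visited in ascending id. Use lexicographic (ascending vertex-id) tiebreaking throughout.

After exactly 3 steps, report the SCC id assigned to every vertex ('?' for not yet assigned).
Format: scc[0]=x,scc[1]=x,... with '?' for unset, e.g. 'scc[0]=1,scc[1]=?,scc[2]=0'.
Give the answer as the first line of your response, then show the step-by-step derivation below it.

scc[0]=1,scc[1]=?,scc[2]=?,scc[3]=1,scc[4]=0,scc[5]=?

step 1: low=(low[0]=0,low[1]=?,low[2]=?,low[3]=0,low[4]=?,low[5]=?); scc=(scc[0]=?,scc[1]=?,scc[2]=?,scc[3]=?,scc[4]=?,scc[5]=?)
step 2: low=(low[0]=0,low[1]=?,low[2]=?,low[3]=0,low[4]=2,low[5]=?); scc=(scc[0]=?,scc[1]=?,scc[2]=?,scc[3]=?,scc[4]=0,scc[5]=?)
step 3: low=(low[0]=0,low[1]=?,low[2]=?,low[3]=0,low[4]=2,low[5]=?); scc=(scc[0]=1,scc[1]=?,scc[2]=?,scc[3]=1,scc[4]=0,scc[5]=?)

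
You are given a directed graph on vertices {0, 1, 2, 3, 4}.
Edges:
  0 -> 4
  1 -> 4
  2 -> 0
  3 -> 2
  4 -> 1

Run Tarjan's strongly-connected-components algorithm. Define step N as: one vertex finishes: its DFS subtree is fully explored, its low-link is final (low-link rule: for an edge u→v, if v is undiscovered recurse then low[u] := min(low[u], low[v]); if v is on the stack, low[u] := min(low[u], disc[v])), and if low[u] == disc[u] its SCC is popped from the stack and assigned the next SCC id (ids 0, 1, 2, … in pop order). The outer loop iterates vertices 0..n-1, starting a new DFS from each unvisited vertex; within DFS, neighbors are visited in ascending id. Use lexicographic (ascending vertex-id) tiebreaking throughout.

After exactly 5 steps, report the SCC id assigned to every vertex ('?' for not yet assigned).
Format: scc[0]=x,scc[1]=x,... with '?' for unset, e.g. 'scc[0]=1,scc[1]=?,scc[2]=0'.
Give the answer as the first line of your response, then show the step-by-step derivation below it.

scc[0]=1,scc[1]=0,scc[2]=2,scc[3]=3,scc[4]=0

step 1: low=(low[0]=0,low[1]=1,low[2]=?,low[3]=?,low[4]=1); scc=(scc[0]=?,scc[1]=?,scc[2]=?,scc[3]=?,scc[4]=?)
step 2: low=(low[0]=0,low[1]=1,low[2]=?,low[3]=?,low[4]=1); scc=(scc[0]=?,scc[1]=0,scc[2]=?,scc[3]=?,scc[4]=0)
step 3: low=(low[0]=0,low[1]=1,low[2]=?,low[3]=?,low[4]=1); scc=(scc[0]=1,scc[1]=0,scc[2]=?,scc[3]=?,scc[4]=0)
step 4: low=(low[0]=0,low[1]=1,low[2]=3,low[3]=?,low[4]=1); scc=(scc[0]=1,scc[1]=0,scc[2]=2,scc[3]=?,scc[4]=0)
step 5: low=(low[0]=0,low[1]=1,low[2]=3,low[3]=4,low[4]=1); scc=(scc[0]=1,scc[1]=0,scc[2]=2,scc[3]=3,scc[4]=0)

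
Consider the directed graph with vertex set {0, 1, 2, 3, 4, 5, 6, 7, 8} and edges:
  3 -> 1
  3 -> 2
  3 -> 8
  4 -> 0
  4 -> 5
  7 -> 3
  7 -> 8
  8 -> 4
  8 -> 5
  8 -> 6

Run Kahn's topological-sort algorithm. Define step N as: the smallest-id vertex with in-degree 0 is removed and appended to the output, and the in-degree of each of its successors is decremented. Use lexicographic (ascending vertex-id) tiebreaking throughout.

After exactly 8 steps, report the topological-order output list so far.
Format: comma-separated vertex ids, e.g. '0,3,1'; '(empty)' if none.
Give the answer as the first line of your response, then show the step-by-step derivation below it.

7,3,1,2,8,4,0,5

step 1: output 7; order=[7]; indeg=(1,1,1,0,1,2,1,0,1)
step 2: output 3; order=[7,3]; indeg=(1,0,0,0,1,2,1,0,0)
step 3: output 1; order=[7,3,1]; indeg=(1,0,0,0,1,2,1,0,0)
step 4: output 2; order=[7,3,1,2]; indeg=(1,0,0,0,1,2,1,0,0)
step 5: output 8; order=[7,3,1,2,8]; indeg=(1,0,0,0,0,1,0,0,0)
step 6: output 4; order=[7,3,1,2,8,4]; indeg=(0,0,0,0,0,0,0,0,0)
step 7: output 0; order=[7,3,1,2,8,4,0]; indeg=(0,0,0,0,0,0,0,0,0)
step 8: output 5; order=[7,3,1,2,8,4,0,5]; indeg=(0,0,0,0,0,0,0,0,0)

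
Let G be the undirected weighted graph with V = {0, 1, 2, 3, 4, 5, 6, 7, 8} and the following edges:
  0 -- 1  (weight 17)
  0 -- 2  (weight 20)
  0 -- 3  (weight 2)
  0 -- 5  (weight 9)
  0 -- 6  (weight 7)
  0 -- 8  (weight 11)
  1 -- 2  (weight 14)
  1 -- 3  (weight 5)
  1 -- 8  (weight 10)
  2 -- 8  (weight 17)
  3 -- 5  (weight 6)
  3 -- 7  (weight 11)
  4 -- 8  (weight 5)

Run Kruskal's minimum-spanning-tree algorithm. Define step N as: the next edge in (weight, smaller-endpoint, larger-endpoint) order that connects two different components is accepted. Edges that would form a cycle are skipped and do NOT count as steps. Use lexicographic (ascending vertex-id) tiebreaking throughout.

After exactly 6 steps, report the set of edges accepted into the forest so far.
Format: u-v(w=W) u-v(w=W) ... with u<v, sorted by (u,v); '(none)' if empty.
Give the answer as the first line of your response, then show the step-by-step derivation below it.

0-3(w=2) 0-6(w=7) 1-3(w=5) 1-8(w=10) 3-5(w=6) 4-8(w=5)

step 1: add edge 0-3 (w=2); MST = {0-3(w=2)}
step 2: add edge 1-3 (w=5); MST = {0-3(w=2) 1-3(w=5)}
step 3: add edge 4-8 (w=5); MST = {0-3(w=2) 1-3(w=5) 4-8(w=5)}
step 4: add edge 3-5 (w=6); MST = {0-3(w=2) 1-3(w=5) 3-5(w=6) 4-8(w=5)}
step 5: add edge 0-6 (w=7); MST = {0-3(w=2) 0-6(w=7) 1-3(w=5) 3-5(w=6) 4-8(w=5)}
step 6: add edge 1-8 (w=10); MST = {0-3(w=2) 0-6(w=7) 1-3(w=5) 1-8(w=10) 3-5(w=6) 4-8(w=5)}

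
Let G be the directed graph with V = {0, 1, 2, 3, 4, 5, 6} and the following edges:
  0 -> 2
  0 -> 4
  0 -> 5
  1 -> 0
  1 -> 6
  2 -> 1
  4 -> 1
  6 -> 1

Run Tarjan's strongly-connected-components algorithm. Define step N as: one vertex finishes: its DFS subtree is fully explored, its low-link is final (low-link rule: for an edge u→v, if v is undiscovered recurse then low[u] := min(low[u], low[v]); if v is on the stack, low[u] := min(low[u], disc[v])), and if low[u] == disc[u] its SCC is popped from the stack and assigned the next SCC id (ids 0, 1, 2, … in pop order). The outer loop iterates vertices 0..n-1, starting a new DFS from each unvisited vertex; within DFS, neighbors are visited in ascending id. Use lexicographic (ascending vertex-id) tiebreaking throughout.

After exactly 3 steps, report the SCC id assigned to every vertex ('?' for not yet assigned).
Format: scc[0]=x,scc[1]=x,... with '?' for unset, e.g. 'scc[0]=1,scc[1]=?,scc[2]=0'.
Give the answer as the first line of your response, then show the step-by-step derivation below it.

scc[0]=?,scc[1]=?,scc[2]=?,scc[3]=?,scc[4]=?,scc[5]=?,scc[6]=?

step 1: low=(low[0]=0,low[1]=0,low[2]=1,low[3]=?,low[4]=?,low[5]=?,low[6]=2); scc=(scc[0]=?,scc[1]=?,scc[2]=?,scc[3]=?,scc[4]=?,scc[5]=?,scc[6]=?)
step 2: low=(low[0]=0,low[1]=0,low[2]=1,low[3]=?,low[4]=?,low[5]=?,low[6]=2); scc=(scc[0]=?,scc[1]=?,scc[2]=?,scc[3]=?,scc[4]=?,scc[5]=?,scc[6]=?)
step 3: low=(low[0]=0,low[1]=0,low[2]=0,low[3]=?,low[4]=?,low[5]=?,low[6]=2); scc=(scc[0]=?,scc[1]=?,scc[2]=?,scc[3]=?,scc[4]=?,scc[5]=?,scc[6]=?)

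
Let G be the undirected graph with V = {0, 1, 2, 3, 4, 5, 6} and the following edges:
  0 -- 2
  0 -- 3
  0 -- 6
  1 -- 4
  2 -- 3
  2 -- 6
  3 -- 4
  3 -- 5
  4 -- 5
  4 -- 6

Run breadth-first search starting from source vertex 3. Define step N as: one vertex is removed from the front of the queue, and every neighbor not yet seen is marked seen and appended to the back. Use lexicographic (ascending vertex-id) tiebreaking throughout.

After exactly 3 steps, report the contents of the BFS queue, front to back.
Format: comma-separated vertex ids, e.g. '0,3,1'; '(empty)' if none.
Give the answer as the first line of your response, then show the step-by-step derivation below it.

4,5,6

step 1: dequeue 3; queue=[0,2,4,5]; order=3
step 2: dequeue 0; queue=[2,4,5,6]; order=3,0
step 3: dequeue 2; queue=[4,5,6]; order=3,0,2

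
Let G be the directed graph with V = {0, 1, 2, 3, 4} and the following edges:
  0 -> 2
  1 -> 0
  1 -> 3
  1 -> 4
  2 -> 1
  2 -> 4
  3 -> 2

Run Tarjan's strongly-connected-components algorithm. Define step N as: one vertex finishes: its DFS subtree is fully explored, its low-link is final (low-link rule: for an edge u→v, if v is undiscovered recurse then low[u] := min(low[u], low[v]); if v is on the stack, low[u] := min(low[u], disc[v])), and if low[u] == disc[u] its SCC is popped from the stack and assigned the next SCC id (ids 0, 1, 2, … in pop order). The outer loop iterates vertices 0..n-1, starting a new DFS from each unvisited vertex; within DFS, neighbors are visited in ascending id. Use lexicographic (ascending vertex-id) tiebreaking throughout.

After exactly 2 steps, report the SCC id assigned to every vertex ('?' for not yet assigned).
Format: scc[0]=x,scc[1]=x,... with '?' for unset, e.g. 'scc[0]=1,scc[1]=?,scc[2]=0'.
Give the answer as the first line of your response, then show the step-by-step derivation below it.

scc[0]=?,scc[1]=?,scc[2]=?,scc[3]=?,scc[4]=0

step 1: low=(low[0]=0,low[1]=0,low[2]=1,low[3]=1,low[4]=?); scc=(scc[0]=?,scc[1]=?,scc[2]=?,scc[3]=?,scc[4]=?)
step 2: low=(low[0]=0,low[1]=0,low[2]=1,low[3]=1,low[4]=4); scc=(scc[0]=?,scc[1]=?,scc[2]=?,scc[3]=?,scc[4]=0)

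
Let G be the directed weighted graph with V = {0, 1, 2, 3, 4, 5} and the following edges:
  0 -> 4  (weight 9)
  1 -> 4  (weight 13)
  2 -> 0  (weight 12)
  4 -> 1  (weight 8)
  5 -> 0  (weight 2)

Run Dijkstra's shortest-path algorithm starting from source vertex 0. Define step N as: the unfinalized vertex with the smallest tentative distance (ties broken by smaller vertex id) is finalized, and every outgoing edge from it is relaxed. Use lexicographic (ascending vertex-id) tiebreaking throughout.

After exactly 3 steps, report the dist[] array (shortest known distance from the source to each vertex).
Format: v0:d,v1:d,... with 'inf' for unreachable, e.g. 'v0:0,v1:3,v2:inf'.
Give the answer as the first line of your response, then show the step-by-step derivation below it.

v0:0,v1:17,v2:inf,v3:inf,v4:9,v5:inf

step 1: dist = v0:0,v1:inf,v2:inf,v3:inf,v4:9,v5:inf
step 2: dist = v0:0,v1:17,v2:inf,v3:inf,v4:9,v5:inf
step 3: dist = v0:0,v1:17,v2:inf,v3:inf,v4:9,v5:inf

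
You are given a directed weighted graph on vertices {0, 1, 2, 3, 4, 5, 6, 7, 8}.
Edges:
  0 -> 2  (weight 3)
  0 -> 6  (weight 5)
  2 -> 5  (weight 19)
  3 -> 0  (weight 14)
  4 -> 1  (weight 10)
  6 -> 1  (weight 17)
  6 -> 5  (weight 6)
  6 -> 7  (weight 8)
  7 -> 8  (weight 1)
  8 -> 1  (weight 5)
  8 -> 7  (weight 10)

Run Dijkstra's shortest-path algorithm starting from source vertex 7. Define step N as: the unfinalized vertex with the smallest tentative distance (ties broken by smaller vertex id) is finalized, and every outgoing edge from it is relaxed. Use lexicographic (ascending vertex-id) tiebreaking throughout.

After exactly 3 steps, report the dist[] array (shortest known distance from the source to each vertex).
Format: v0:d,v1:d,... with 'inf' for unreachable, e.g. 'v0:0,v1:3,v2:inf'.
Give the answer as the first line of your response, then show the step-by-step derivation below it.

v0:inf,v1:6,v2:inf,v3:inf,v4:inf,v5:inf,v6:inf,v7:0,v8:1

step 1: dist = v0:inf,v1:inf,v2:inf,v3:inf,v4:inf,v5:inf,v6:inf,v7:0,v8:1
step 2: dist = v0:inf,v1:6,v2:inf,v3:inf,v4:inf,v5:inf,v6:inf,v7:0,v8:1
step 3: dist = v0:inf,v1:6,v2:inf,v3:inf,v4:inf,v5:inf,v6:inf,v7:0,v8:1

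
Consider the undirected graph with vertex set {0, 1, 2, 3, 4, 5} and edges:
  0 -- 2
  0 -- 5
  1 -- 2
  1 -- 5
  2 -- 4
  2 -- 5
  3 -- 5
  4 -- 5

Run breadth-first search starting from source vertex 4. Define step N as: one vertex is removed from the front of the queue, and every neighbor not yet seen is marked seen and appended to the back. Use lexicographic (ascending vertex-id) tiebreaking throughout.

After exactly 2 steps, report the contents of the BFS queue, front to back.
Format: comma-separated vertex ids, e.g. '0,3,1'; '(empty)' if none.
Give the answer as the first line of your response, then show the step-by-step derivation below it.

5,0,1

step 1: dequeue 4; queue=[2,5]; order=4
step 2: dequeue 2; queue=[5,0,1]; order=4,2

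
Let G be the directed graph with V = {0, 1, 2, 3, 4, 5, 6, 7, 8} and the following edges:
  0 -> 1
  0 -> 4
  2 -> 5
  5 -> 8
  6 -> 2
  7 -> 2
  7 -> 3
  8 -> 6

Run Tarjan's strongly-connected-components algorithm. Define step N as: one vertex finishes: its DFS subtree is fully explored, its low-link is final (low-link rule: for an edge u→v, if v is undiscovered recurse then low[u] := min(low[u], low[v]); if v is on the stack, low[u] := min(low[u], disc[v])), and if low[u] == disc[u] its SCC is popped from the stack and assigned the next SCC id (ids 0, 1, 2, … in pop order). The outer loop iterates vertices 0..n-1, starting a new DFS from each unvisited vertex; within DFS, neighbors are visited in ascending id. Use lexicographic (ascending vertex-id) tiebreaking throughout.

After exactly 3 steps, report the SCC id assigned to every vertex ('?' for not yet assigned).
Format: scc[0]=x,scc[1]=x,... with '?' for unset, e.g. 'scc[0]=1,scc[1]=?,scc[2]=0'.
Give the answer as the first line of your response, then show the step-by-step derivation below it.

scc[0]=2,scc[1]=0,scc[2]=?,scc[3]=?,scc[4]=1,scc[5]=?,scc[6]=?,scc[7]=?,scc[8]=?

step 1: low=(low[0]=0,low[1]=1,low[2]=?,low[3]=?,low[4]=?,low[5]=?,low[6]=?,low[7]=?,low[8]=?); scc=(scc[0]=?,scc[1]=0,scc[2]=?,scc[3]=?,scc[4]=?,scc[5]=?,scc[6]=?,scc[7]=?,scc[8]=?)
step 2: low=(low[0]=0,low[1]=1,low[2]=?,low[3]=?,low[4]=2,low[5]=?,low[6]=?,low[7]=?,low[8]=?); scc=(scc[0]=?,scc[1]=0,scc[2]=?,scc[3]=?,scc[4]=1,scc[5]=?,scc[6]=?,scc[7]=?,scc[8]=?)
step 3: low=(low[0]=0,low[1]=1,low[2]=?,low[3]=?,low[4]=2,low[5]=?,low[6]=?,low[7]=?,low[8]=?); scc=(scc[0]=2,scc[1]=0,scc[2]=?,scc[3]=?,scc[4]=1,scc[5]=?,scc[6]=?,scc[7]=?,scc[8]=?)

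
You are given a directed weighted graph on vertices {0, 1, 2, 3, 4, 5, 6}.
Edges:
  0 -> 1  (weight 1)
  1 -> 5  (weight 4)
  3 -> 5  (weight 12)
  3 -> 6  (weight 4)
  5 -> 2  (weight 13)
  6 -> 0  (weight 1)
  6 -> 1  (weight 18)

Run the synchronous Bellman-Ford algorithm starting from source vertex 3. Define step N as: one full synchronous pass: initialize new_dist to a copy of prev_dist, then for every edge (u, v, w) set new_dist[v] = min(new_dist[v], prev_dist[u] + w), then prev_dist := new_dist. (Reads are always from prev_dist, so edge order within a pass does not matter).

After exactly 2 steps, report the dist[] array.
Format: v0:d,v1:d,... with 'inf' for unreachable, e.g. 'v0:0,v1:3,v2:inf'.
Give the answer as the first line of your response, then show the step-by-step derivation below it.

v0:5,v1:22,v2:25,v3:0,v4:inf,v5:12,v6:4

step 1: dist = v0:inf,v1:inf,v2:inf,v3:0,v4:inf,v5:12,v6:4
step 2: dist = v0:5,v1:22,v2:25,v3:0,v4:inf,v5:12,v6:4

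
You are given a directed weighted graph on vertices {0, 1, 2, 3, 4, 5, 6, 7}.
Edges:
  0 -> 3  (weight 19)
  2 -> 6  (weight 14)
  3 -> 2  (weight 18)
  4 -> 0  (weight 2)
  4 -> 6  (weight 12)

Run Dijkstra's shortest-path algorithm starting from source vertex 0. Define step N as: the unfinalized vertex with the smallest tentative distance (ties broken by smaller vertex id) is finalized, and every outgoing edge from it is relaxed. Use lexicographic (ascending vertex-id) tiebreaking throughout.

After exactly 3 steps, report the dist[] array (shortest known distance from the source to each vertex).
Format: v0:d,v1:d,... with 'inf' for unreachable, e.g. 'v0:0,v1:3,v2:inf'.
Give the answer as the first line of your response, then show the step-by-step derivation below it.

v0:0,v1:inf,v2:37,v3:19,v4:inf,v5:inf,v6:51,v7:inf

step 1: dist = v0:0,v1:inf,v2:inf,v3:19,v4:inf,v5:inf,v6:inf,v7:inf
step 2: dist = v0:0,v1:inf,v2:37,v3:19,v4:inf,v5:inf,v6:inf,v7:inf
step 3: dist = v0:0,v1:inf,v2:37,v3:19,v4:inf,v5:inf,v6:51,v7:inf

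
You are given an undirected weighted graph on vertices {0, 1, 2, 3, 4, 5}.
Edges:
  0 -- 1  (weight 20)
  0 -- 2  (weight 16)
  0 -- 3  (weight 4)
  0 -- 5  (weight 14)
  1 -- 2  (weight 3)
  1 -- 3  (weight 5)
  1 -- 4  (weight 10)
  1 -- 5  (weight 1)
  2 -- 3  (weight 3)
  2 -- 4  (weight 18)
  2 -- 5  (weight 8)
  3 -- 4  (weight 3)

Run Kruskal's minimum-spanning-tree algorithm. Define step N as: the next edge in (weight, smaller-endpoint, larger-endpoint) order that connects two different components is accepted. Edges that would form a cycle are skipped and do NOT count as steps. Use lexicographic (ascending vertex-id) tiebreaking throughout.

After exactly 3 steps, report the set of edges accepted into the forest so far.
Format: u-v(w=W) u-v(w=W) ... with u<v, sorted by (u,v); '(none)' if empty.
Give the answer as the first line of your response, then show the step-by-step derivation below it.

1-2(w=3) 1-5(w=1) 2-3(w=3)

step 1: add edge 1-5 (w=1); MST = {1-5(w=1)}
step 2: add edge 1-2 (w=3); MST = {1-2(w=3) 1-5(w=1)}
step 3: add edge 2-3 (w=3); MST = {1-2(w=3) 1-5(w=1) 2-3(w=3)}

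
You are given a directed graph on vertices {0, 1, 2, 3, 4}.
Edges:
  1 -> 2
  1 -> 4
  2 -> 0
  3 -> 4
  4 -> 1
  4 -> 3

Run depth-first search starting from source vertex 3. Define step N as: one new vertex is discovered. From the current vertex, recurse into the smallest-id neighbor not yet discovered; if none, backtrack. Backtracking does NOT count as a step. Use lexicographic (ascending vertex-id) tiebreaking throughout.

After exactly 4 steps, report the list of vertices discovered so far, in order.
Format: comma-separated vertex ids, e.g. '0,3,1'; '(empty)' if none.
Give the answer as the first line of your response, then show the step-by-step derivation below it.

3,4,1,2

step 1: discover 3; path=3; order=3
step 2: discover 4; path=3>4; order=3,4
step 3: discover 1; path=3>4>1; order=3,4,1
step 4: discover 2; path=3>4>1>2; order=3,4,1,2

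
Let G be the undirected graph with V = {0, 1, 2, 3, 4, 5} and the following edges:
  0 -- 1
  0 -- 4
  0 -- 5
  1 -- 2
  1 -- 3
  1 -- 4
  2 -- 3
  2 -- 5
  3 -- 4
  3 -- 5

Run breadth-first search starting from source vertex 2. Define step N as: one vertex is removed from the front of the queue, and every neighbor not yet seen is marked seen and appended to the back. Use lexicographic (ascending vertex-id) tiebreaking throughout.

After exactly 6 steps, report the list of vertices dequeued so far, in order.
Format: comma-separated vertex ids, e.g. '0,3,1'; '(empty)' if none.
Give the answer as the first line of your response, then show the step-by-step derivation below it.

2,1,3,5,0,4

step 1: dequeue 2; queue=[1,3,5]; order=2
step 2: dequeue 1; queue=[3,5,0,4]; order=2,1
step 3: dequeue 3; queue=[5,0,4]; order=2,1,3
step 4: dequeue 5; queue=[0,4]; order=2,1,3,5
step 5: dequeue 0; queue=[4]; order=2,1,3,5,0
step 6: dequeue 4; queue=[(empty)]; order=2,1,3,5,0,4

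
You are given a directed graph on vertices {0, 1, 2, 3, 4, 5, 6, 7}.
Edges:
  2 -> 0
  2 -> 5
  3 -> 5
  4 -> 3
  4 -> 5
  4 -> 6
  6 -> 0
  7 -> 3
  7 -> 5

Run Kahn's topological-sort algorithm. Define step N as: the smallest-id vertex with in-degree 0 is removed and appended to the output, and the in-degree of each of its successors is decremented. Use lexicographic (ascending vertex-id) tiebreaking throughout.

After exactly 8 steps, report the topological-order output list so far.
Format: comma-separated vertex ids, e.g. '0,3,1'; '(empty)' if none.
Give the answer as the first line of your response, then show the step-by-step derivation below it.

1,2,4,6,0,7,3,5

step 1: output 1; order=[1]; indeg=(2,0,0,2,0,4,1,0)
step 2: output 2; order=[1,2]; indeg=(1,0,0,2,0,3,1,0)
step 3: output 4; order=[1,2,4]; indeg=(1,0,0,1,0,2,0,0)
step 4: output 6; order=[1,2,4,6]; indeg=(0,0,0,1,0,2,0,0)
step 5: output 0; order=[1,2,4,6,0]; indeg=(0,0,0,1,0,2,0,0)
step 6: output 7; order=[1,2,4,6,0,7]; indeg=(0,0,0,0,0,1,0,0)
step 7: output 3; order=[1,2,4,6,0,7,3]; indeg=(0,0,0,0,0,0,0,0)
step 8: output 5; order=[1,2,4,6,0,7,3,5]; indeg=(0,0,0,0,0,0,0,0)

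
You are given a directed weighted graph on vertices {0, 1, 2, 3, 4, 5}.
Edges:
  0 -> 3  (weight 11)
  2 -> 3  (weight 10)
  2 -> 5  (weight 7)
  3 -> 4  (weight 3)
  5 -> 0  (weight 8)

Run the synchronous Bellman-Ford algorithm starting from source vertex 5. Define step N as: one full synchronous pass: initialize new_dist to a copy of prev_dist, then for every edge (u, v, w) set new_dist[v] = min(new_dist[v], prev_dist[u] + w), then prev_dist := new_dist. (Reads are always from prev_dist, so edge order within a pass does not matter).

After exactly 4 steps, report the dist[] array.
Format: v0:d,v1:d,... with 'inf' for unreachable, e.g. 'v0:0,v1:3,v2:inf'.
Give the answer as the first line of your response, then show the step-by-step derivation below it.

v0:8,v1:inf,v2:inf,v3:19,v4:22,v5:0

step 1: dist = v0:8,v1:inf,v2:inf,v3:inf,v4:inf,v5:0
step 2: dist = v0:8,v1:inf,v2:inf,v3:19,v4:inf,v5:0
step 3: dist = v0:8,v1:inf,v2:inf,v3:19,v4:22,v5:0
step 4: dist = v0:8,v1:inf,v2:inf,v3:19,v4:22,v5:0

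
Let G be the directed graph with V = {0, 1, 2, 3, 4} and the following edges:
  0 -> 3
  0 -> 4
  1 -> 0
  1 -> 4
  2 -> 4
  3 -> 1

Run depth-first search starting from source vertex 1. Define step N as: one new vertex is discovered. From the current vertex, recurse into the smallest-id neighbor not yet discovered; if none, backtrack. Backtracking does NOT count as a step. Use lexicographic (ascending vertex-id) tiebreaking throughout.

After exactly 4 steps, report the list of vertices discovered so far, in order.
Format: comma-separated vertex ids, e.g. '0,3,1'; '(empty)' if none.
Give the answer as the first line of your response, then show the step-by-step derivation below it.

1,0,3,4

step 1: discover 1; path=1; order=1
step 2: discover 0; path=1>0; order=1,0
step 3: discover 3; path=1>0>3; order=1,0,3
step 4: discover 4; path=1>0>4; order=1,0,3,4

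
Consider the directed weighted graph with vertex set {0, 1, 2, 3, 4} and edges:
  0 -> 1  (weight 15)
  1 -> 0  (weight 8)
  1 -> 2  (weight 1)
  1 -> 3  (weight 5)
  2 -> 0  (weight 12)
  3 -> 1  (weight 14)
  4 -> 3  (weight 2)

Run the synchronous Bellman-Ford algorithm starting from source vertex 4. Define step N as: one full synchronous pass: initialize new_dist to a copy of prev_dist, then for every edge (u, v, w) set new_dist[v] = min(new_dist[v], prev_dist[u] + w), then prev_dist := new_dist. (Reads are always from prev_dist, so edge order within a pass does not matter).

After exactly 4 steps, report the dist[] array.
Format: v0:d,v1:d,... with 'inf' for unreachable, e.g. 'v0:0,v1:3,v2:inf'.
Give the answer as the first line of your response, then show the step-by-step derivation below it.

v0:24,v1:16,v2:17,v3:2,v4:0

step 1: dist = v0:inf,v1:inf,v2:inf,v3:2,v4:0
step 2: dist = v0:inf,v1:16,v2:inf,v3:2,v4:0
step 3: dist = v0:24,v1:16,v2:17,v3:2,v4:0
step 4: dist = v0:24,v1:16,v2:17,v3:2,v4:0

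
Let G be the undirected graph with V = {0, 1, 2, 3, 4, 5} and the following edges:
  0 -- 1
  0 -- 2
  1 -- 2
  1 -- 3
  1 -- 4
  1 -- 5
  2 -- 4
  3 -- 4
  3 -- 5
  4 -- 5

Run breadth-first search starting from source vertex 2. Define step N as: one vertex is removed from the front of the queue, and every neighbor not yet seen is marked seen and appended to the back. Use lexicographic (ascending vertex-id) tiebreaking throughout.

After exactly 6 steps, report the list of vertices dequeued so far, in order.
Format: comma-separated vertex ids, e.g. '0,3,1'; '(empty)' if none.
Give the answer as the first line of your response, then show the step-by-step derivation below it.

2,0,1,4,3,5

step 1: dequeue 2; queue=[0,1,4]; order=2
step 2: dequeue 0; queue=[1,4]; order=2,0
step 3: dequeue 1; queue=[4,3,5]; order=2,0,1
step 4: dequeue 4; queue=[3,5]; order=2,0,1,4
step 5: dequeue 3; queue=[5]; order=2,0,1,4,3
step 6: dequeue 5; queue=[(empty)]; order=2,0,1,4,3,5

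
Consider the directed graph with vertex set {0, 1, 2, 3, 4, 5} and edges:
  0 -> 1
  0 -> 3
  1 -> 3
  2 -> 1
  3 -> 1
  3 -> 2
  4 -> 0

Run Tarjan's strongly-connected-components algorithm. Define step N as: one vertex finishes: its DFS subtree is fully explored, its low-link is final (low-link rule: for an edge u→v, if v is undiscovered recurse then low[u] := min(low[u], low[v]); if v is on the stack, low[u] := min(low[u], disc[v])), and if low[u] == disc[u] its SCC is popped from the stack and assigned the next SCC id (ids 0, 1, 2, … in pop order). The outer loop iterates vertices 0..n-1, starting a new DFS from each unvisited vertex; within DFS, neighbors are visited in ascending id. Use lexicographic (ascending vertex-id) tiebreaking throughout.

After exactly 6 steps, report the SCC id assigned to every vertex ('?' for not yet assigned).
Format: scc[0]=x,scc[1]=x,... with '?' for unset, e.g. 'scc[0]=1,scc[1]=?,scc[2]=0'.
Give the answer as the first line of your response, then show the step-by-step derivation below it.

scc[0]=1,scc[1]=0,scc[2]=0,scc[3]=0,scc[4]=2,scc[5]=3

step 1: low=(low[0]=0,low[1]=1,low[2]=1,low[3]=1,low[4]=?,low[5]=?); scc=(scc[0]=?,scc[1]=?,scc[2]=?,scc[3]=?,scc[4]=?,scc[5]=?)
step 2: low=(low[0]=0,low[1]=1,low[2]=1,low[3]=1,low[4]=?,low[5]=?); scc=(scc[0]=?,scc[1]=?,scc[2]=?,scc[3]=?,scc[4]=?,scc[5]=?)
step 3: low=(low[0]=0,low[1]=1,low[2]=1,low[3]=1,low[4]=?,low[5]=?); scc=(scc[0]=?,scc[1]=0,scc[2]=0,scc[3]=0,scc[4]=?,scc[5]=?)
step 4: low=(low[0]=0,low[1]=1,low[2]=1,low[3]=1,low[4]=?,low[5]=?); scc=(scc[0]=1,scc[1]=0,scc[2]=0,scc[3]=0,scc[4]=?,scc[5]=?)
step 5: low=(low[0]=0,low[1]=1,low[2]=1,low[3]=1,low[4]=4,low[5]=?); scc=(scc[0]=1,scc[1]=0,scc[2]=0,scc[3]=0,scc[4]=2,scc[5]=?)
step 6: low=(low[0]=0,low[1]=1,low[2]=1,low[3]=1,low[4]=4,low[5]=5); scc=(scc[0]=1,scc[1]=0,scc[2]=0,scc[3]=0,scc[4]=2,scc[5]=3)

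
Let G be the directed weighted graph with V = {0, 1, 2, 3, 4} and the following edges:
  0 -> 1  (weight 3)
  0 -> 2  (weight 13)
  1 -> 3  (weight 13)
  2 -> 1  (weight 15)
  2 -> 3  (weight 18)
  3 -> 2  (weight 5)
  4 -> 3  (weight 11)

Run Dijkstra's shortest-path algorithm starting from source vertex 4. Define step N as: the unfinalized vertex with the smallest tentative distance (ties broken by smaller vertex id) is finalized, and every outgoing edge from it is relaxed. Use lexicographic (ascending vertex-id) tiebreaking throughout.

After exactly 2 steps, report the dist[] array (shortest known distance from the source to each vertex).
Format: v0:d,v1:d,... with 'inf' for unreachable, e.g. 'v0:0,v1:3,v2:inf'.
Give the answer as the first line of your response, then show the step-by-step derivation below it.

v0:inf,v1:inf,v2:16,v3:11,v4:0

step 1: dist = v0:inf,v1:inf,v2:inf,v3:11,v4:0
step 2: dist = v0:inf,v1:inf,v2:16,v3:11,v4:0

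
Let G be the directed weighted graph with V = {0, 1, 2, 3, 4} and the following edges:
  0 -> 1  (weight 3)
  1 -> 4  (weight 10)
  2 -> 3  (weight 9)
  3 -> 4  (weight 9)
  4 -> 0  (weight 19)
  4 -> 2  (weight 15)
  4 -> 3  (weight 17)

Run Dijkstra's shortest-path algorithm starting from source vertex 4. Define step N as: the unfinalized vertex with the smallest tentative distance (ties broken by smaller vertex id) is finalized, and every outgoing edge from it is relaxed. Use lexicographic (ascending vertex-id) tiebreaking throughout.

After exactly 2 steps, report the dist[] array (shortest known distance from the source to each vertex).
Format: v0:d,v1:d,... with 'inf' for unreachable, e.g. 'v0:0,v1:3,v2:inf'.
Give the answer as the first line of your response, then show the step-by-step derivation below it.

v0:19,v1:inf,v2:15,v3:17,v4:0

step 1: dist = v0:19,v1:inf,v2:15,v3:17,v4:0
step 2: dist = v0:19,v1:inf,v2:15,v3:17,v4:0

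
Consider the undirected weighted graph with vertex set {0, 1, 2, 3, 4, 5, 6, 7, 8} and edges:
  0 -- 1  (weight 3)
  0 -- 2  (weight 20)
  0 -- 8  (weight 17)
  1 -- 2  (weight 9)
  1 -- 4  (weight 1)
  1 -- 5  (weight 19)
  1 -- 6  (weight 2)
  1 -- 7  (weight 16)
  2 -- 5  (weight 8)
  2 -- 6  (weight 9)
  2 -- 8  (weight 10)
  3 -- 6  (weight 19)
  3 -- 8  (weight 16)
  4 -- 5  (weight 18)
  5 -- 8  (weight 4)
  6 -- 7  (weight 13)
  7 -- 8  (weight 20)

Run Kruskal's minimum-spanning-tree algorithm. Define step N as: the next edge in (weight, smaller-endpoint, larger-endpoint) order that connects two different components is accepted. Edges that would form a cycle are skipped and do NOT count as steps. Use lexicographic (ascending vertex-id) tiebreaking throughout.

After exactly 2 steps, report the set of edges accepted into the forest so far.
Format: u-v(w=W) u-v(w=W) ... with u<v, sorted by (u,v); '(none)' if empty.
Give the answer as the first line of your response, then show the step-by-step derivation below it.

1-4(w=1) 1-6(w=2)

step 1: add edge 1-4 (w=1); MST = {1-4(w=1)}
step 2: add edge 1-6 (w=2); MST = {1-4(w=1) 1-6(w=2)}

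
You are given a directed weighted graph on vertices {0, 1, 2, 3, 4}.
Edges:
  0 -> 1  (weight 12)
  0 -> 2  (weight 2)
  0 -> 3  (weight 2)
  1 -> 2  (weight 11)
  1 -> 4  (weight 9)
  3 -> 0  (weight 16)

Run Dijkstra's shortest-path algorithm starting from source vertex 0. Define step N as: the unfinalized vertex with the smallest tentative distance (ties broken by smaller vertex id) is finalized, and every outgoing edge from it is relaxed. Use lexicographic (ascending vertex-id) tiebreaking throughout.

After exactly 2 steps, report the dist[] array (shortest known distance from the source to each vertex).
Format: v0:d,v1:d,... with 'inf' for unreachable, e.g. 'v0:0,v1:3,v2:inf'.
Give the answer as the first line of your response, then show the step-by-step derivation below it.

v0:0,v1:12,v2:2,v3:2,v4:inf

step 1: dist = v0:0,v1:12,v2:2,v3:2,v4:inf
step 2: dist = v0:0,v1:12,v2:2,v3:2,v4:inf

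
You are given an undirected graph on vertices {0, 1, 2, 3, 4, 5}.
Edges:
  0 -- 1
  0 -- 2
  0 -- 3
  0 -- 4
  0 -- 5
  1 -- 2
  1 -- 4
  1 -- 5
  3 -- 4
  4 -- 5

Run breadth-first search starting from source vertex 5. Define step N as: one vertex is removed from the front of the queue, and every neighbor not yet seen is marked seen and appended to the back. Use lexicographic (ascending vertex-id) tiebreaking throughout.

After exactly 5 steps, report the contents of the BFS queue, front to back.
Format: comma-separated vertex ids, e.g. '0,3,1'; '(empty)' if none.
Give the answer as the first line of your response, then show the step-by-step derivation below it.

3

step 1: dequeue 5; queue=[0,1,4]; order=5
step 2: dequeue 0; queue=[1,4,2,3]; order=5,0
step 3: dequeue 1; queue=[4,2,3]; order=5,0,1
step 4: dequeue 4; queue=[2,3]; order=5,0,1,4
step 5: dequeue 2; queue=[3]; order=5,0,1,4,2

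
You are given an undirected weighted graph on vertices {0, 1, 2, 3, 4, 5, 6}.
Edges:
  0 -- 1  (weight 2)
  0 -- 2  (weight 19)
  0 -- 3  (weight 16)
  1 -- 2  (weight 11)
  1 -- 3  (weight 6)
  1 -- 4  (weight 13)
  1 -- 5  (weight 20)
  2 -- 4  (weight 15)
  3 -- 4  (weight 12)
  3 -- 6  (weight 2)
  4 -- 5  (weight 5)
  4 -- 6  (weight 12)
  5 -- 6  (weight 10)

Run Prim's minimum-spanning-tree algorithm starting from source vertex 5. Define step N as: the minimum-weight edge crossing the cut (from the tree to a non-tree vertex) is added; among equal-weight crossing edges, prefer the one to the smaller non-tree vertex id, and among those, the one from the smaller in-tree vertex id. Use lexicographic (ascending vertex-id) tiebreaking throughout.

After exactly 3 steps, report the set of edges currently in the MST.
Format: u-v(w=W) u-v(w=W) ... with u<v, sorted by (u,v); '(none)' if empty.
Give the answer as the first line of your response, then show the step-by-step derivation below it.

3-6(w=2) 4-5(w=5) 5-6(w=10)

step 1: add edge 4-5 (w=5); MST = {4-5(w=5)}
step 2: add edge 5-6 (w=10); MST = {4-5(w=5) 5-6(w=10)}
step 3: add edge 3-6 (w=2); MST = {3-6(w=2) 4-5(w=5) 5-6(w=10)}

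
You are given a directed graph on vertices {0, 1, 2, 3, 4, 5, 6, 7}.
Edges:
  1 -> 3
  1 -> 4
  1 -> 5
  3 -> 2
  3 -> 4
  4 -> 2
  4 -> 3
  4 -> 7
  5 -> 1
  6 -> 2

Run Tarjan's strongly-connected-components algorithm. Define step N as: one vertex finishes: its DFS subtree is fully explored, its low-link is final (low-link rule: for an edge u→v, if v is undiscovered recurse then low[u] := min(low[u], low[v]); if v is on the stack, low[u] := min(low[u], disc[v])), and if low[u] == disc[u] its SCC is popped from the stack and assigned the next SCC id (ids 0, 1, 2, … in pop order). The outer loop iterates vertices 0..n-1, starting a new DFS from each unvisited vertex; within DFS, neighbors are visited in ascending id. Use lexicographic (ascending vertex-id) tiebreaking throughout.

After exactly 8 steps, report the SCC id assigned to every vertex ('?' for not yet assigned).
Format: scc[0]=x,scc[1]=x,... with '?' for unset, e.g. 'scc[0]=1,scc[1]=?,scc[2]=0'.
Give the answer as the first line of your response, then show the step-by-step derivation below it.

scc[0]=0,scc[1]=4,scc[2]=1,scc[3]=3,scc[4]=3,scc[5]=4,scc[6]=5,scc[7]=2

step 1: low=(low[0]=0,low[1]=?,low[2]=?,low[3]=?,low[4]=?,low[5]=?,low[6]=?,low[7]=?); scc=(scc[0]=0,scc[1]=?,scc[2]=?,scc[3]=?,scc[4]=?,scc[5]=?,scc[6]=?,scc[7]=?)
step 2: low=(low[0]=0,low[1]=1,low[2]=3,low[3]=2,low[4]=?,low[5]=?,low[6]=?,low[7]=?); scc=(scc[0]=0,scc[1]=?,scc[2]=1,scc[3]=?,scc[4]=?,scc[5]=?,scc[6]=?,scc[7]=?)
step 3: low=(low[0]=0,low[1]=1,low[2]=3,low[3]=2,low[4]=2,low[5]=?,low[6]=?,low[7]=5); scc=(scc[0]=0,scc[1]=?,scc[2]=1,scc[3]=?,scc[4]=?,scc[5]=?,scc[6]=?,scc[7]=2)
step 4: low=(low[0]=0,low[1]=1,low[2]=3,low[3]=2,low[4]=2,low[5]=?,low[6]=?,low[7]=5); scc=(scc[0]=0,scc[1]=?,scc[2]=1,scc[3]=?,scc[4]=?,scc[5]=?,scc[6]=?,scc[7]=2)
step 5: low=(low[0]=0,low[1]=1,low[2]=3,low[3]=2,low[4]=2,low[5]=?,low[6]=?,low[7]=5); scc=(scc[0]=0,scc[1]=?,scc[2]=1,scc[3]=3,scc[4]=3,scc[5]=?,scc[6]=?,scc[7]=2)
step 6: low=(low[0]=0,low[1]=1,low[2]=3,low[3]=2,low[4]=2,low[5]=1,low[6]=?,low[7]=5); scc=(scc[0]=0,scc[1]=?,scc[2]=1,scc[3]=3,scc[4]=3,scc[5]=?,scc[6]=?,scc[7]=2)
step 7: low=(low[0]=0,low[1]=1,low[2]=3,low[3]=2,low[4]=2,low[5]=1,low[6]=?,low[7]=5); scc=(scc[0]=0,scc[1]=4,scc[2]=1,scc[3]=3,scc[4]=3,scc[5]=4,scc[6]=?,scc[7]=2)
step 8: low=(low[0]=0,low[1]=1,low[2]=3,low[3]=2,low[4]=2,low[5]=1,low[6]=7,low[7]=5); scc=(scc[0]=0,scc[1]=4,scc[2]=1,scc[3]=3,scc[4]=3,scc[5]=4,scc[6]=5,scc[7]=2)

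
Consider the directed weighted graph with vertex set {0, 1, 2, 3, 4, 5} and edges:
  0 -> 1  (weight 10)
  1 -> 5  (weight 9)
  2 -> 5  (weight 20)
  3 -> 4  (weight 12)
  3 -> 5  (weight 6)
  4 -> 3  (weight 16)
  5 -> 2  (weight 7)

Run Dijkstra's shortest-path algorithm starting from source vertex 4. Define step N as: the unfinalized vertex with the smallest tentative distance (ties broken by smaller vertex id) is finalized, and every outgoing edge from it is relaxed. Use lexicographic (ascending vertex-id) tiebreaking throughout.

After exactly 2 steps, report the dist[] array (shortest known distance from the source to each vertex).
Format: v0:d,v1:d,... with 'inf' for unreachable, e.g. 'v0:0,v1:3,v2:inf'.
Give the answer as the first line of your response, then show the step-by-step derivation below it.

v0:inf,v1:inf,v2:inf,v3:16,v4:0,v5:22

step 1: dist = v0:inf,v1:inf,v2:inf,v3:16,v4:0,v5:inf
step 2: dist = v0:inf,v1:inf,v2:inf,v3:16,v4:0,v5:22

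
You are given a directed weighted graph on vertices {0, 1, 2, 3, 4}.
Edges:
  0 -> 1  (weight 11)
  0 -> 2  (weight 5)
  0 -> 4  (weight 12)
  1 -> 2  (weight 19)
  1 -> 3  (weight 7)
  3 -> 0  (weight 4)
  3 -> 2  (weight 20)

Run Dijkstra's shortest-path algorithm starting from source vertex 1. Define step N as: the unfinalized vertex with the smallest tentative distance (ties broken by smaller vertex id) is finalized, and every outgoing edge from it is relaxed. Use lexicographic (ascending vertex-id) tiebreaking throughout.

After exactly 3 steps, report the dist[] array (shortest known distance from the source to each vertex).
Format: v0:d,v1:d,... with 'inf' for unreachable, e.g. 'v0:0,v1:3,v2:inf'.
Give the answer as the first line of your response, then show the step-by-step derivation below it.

v0:11,v1:0,v2:16,v3:7,v4:23

step 1: dist = v0:inf,v1:0,v2:19,v3:7,v4:inf
step 2: dist = v0:11,v1:0,v2:19,v3:7,v4:inf
step 3: dist = v0:11,v1:0,v2:16,v3:7,v4:23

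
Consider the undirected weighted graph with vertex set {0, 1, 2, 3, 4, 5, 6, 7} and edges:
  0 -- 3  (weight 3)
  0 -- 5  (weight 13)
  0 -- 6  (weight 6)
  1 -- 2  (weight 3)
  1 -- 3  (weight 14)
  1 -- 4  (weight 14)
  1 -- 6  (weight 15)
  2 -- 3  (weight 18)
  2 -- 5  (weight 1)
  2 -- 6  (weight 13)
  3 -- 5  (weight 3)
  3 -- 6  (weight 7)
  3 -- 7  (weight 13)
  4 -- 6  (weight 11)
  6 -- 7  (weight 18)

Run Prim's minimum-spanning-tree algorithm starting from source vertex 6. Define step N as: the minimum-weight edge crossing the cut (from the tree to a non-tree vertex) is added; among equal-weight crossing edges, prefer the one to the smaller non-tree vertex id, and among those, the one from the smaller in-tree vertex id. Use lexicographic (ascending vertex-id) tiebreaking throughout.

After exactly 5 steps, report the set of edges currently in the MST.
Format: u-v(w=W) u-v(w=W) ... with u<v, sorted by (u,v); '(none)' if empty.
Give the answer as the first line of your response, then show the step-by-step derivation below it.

0-3(w=3) 0-6(w=6) 1-2(w=3) 2-5(w=1) 3-5(w=3)

step 1: add edge 0-6 (w=6); MST = {0-6(w=6)}
step 2: add edge 0-3 (w=3); MST = {0-3(w=3) 0-6(w=6)}
step 3: add edge 3-5 (w=3); MST = {0-3(w=3) 0-6(w=6) 3-5(w=3)}
step 4: add edge 2-5 (w=1); MST = {0-3(w=3) 0-6(w=6) 2-5(w=1) 3-5(w=3)}
step 5: add edge 1-2 (w=3); MST = {0-3(w=3) 0-6(w=6) 1-2(w=3) 2-5(w=1) 3-5(w=3)}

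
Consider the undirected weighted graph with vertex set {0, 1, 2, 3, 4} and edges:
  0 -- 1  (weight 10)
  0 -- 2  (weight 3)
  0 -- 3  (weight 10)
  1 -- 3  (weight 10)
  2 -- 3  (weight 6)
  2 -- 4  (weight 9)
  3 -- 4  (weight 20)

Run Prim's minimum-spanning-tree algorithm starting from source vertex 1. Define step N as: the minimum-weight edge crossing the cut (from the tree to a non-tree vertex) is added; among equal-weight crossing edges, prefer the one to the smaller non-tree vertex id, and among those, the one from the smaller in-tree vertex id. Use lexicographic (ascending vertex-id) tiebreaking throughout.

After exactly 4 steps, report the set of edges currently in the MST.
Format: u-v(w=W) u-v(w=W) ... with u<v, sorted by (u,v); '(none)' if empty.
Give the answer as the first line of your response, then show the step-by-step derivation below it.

0-1(w=10) 0-2(w=3) 2-3(w=6) 2-4(w=9)

step 1: add edge 0-1 (w=10); MST = {0-1(w=10)}
step 2: add edge 0-2 (w=3); MST = {0-1(w=10) 0-2(w=3)}
step 3: add edge 2-3 (w=6); MST = {0-1(w=10) 0-2(w=3) 2-3(w=6)}
step 4: add edge 2-4 (w=9); MST = {0-1(w=10) 0-2(w=3) 2-3(w=6) 2-4(w=9)}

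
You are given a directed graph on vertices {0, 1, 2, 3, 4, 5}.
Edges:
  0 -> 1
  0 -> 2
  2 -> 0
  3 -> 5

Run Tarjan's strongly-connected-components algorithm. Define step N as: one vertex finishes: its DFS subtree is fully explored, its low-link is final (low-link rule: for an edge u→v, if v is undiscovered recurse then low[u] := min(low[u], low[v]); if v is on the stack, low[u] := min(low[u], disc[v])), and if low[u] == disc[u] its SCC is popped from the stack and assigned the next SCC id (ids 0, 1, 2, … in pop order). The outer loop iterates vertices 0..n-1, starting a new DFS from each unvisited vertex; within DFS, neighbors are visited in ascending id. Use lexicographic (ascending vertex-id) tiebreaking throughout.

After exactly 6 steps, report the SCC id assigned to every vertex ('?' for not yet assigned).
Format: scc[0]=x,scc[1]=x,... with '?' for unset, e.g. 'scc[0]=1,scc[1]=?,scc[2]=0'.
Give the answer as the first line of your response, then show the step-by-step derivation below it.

scc[0]=1,scc[1]=0,scc[2]=1,scc[3]=3,scc[4]=4,scc[5]=2

step 1: low=(low[0]=0,low[1]=1,low[2]=?,low[3]=?,low[4]=?,low[5]=?); scc=(scc[0]=?,scc[1]=0,scc[2]=?,scc[3]=?,scc[4]=?,scc[5]=?)
step 2: low=(low[0]=0,low[1]=1,low[2]=0,low[3]=?,low[4]=?,low[5]=?); scc=(scc[0]=?,scc[1]=0,scc[2]=?,scc[3]=?,scc[4]=?,scc[5]=?)
step 3: low=(low[0]=0,low[1]=1,low[2]=0,low[3]=?,low[4]=?,low[5]=?); scc=(scc[0]=1,scc[1]=0,scc[2]=1,scc[3]=?,scc[4]=?,scc[5]=?)
step 4: low=(low[0]=0,low[1]=1,low[2]=0,low[3]=3,low[4]=?,low[5]=4); scc=(scc[0]=1,scc[1]=0,scc[2]=1,scc[3]=?,scc[4]=?,scc[5]=2)
step 5: low=(low[0]=0,low[1]=1,low[2]=0,low[3]=3,low[4]=?,low[5]=4); scc=(scc[0]=1,scc[1]=0,scc[2]=1,scc[3]=3,scc[4]=?,scc[5]=2)
step 6: low=(low[0]=0,low[1]=1,low[2]=0,low[3]=3,low[4]=5,low[5]=4); scc=(scc[0]=1,scc[1]=0,scc[2]=1,scc[3]=3,scc[4]=4,scc[5]=2)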